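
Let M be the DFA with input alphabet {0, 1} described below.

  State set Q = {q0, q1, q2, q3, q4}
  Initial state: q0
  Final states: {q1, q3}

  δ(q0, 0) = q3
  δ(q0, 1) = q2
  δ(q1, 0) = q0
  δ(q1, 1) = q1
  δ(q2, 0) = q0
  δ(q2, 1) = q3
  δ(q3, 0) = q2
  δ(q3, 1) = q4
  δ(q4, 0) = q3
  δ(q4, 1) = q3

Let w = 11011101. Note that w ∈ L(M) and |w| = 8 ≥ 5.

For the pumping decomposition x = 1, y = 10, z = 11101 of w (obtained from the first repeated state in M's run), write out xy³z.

110101011101

xy^3z = 1·10·10·10·11101 = 110101011101.
Reading y = 10 takes M from q2 back to q2, so after x·y·y·y the machine is still in q2, and z then leads to the accepting state q3. Hence 110101011101 ∈ L(M).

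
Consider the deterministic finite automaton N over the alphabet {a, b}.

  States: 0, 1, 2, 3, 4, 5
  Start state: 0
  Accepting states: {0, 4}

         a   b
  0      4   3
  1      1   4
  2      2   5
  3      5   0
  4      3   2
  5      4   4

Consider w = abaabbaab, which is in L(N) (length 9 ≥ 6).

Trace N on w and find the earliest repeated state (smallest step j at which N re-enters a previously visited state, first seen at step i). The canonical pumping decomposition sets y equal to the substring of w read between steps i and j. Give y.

State sequence: 0 -a-> 4 -b-> 2 -a-> 2 -a-> 2 -b-> 5 -b-> 4 -a-> 3 -a-> 5 -b-> 4
First repeat at step 3: 2 was already visited.

So i = 2, j = 3, giving x = w[0:2] = ab, y = w[2:3] = a, z = w[3:9] = abbaab.
Check: |xy| = 3 ≤ 6 and |y| = 1 ≥ 1. Reading y takes N from 2 back to 2, so every xyⁱz is accepted.

a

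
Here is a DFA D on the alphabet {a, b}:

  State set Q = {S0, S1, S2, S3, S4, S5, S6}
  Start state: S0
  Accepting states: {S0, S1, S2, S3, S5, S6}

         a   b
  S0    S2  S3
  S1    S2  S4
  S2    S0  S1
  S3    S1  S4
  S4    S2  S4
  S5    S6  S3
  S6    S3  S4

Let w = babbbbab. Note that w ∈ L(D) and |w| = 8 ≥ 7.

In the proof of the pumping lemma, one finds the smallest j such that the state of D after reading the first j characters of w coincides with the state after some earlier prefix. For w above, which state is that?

Run of D on w = b a b b b b a b:
  step 0: S0  (start)
  step 1: S3  (read b: S0→S3)
  step 2: S1  (read a: S3→S1)
  step 3: S4  (read b: S1→S4)
  step 4: S4  (read b: S4→S4)   ← first repeat (S4 seen earlier)
  step 5: S4  (read b: S4→S4)
  step 6: S4  (read b: S4→S4)
  step 7: S2  (read a: S4→S2)
  step 8: S1  (read b: S2→S1)

The earliest repeat is at step j = 4: D is in S4, which it already visited at step i = 3.
The DFA has 7 states, so the proof of the pumping lemma guarantees a repeated state among the first 7+1 visited; the segment between the two visits is the pumpable y.

S4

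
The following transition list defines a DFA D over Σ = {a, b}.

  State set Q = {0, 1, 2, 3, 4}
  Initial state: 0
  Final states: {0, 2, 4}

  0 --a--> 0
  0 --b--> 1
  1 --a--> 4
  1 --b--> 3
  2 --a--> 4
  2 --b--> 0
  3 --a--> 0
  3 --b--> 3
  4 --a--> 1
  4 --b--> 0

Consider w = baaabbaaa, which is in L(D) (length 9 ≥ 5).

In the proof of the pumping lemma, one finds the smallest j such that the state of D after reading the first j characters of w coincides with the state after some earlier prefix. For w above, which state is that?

State sequence: 0 -b-> 1 -a-> 4 -a-> 1 -a-> 4 -b-> 0 -b-> 1 -a-> 4 -a-> 1 -a-> 4
First repeat at step 3: 1 was already visited.

The earliest repeat is at step j = 3: D is in 1, which it already visited at step i = 1.
Since D has 5 states, any run of length ≥ 5 visits 5+1 states, so by pigeonhole some state repeats within the first 5 steps — that repeat gives the pumpable loop.

1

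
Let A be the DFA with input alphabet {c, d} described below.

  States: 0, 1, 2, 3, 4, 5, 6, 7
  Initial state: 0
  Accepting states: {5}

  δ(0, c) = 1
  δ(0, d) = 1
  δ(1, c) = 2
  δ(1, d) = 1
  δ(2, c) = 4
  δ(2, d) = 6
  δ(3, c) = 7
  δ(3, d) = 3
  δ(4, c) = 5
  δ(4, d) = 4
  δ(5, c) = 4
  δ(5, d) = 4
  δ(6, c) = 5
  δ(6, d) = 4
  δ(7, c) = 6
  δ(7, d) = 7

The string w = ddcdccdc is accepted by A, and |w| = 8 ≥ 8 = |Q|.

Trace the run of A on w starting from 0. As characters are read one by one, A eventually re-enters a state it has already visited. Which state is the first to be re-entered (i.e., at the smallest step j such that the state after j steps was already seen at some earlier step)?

1

Run of A on w = d d c d c c d c:
  step 0: 0  (start)
  step 1: 1  (read d: 0→1)
  step 2: 1  (read d: 1→1)   ← first repeat (1 seen earlier)
  step 3: 2  (read c: 1→2)
  step 4: 6  (read d: 2→6)
  step 5: 5  (read c: 6→5)
  step 6: 4  (read c: 5→4)
  step 7: 4  (read d: 4→4)
  step 8: 5  (read c: 4→5)

The earliest repeat is at step j = 2: A is in 1, which it already visited at step i = 1.
Pumping length from the standard proof: p = 8 (the number of states). The repeated state found above gives |xy| = j ≤ 8 and |y| = j − i ≥ 1.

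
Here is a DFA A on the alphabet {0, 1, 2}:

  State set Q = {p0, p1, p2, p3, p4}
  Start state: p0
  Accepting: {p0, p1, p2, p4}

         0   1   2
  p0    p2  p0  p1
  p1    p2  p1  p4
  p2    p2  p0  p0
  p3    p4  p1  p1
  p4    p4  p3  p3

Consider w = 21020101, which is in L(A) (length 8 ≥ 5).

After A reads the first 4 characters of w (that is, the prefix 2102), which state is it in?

p0

Run of A on the first 4 characters of w = 2 1 0 2:
  step 0: p0  (start)
  step 1: p1  (read 2: p0→p1)
  step 2: p1  (read 1: p1→p1)
  step 3: p2  (read 0: p1→p2)
  step 4: p0  (read 2: p2→p0)

After reading 4 characters, A is in state p0.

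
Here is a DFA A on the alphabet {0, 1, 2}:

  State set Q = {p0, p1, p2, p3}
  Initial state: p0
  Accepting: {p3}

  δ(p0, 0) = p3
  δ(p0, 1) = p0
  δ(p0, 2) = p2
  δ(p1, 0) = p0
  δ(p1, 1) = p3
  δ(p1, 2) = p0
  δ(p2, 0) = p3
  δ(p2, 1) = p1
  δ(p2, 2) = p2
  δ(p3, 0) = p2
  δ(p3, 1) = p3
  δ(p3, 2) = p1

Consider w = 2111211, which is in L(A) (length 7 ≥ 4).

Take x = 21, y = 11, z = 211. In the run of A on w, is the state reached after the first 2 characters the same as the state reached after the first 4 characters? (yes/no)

Run of A on the first 4 characters of w = 2 1 1 1:
  step 0: p0  (start)
  step 1: p2  (read 2: p0→p2)
  step 2: p1  (read 1: p2→p1)
  step 3: p3  (read 1: p1→p3)
  step 4: p3  (read 1: p3→p3)

After x (step 2): p1. After xy (step 4): p3.
They differ (p1 ≠ p3), so y is not a cycle from the state after x; this split is not the one the pumping-lemma construction produces, and pumping y need not keep the string in L(A).

no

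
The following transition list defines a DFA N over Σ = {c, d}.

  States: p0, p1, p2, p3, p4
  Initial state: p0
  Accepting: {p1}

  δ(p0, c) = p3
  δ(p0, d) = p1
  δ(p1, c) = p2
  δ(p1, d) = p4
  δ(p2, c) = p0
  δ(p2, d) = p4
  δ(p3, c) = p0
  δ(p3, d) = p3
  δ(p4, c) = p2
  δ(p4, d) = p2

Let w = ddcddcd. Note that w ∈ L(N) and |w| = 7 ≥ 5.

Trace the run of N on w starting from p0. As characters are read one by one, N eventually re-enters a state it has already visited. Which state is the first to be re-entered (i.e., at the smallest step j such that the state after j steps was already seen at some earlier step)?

State sequence: p0 -d-> p1 -d-> p4 -c-> p2 -d-> p4 -d-> p2 -c-> p0 -d-> p1
First repeat at step 4: p4 was already visited.

The earliest repeat is at step j = 4: N is in p4, which it already visited at step i = 2.
Since N has 5 states, any run of length ≥ 5 visits 5+1 states, so by pigeonhole some state repeats within the first 5 steps — that repeat gives the pumpable loop.

p4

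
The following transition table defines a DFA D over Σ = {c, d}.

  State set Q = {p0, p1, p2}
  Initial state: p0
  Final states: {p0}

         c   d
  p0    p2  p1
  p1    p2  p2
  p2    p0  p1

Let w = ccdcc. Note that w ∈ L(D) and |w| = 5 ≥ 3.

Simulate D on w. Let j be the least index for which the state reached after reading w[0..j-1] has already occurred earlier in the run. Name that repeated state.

p0

Run of D on w = c c d c c:
  step 0: p0  (start)
  step 1: p2  (read c: p0→p2)
  step 2: p0  (read c: p2→p0)   ← first repeat (p0 seen earlier)
  step 3: p1  (read d: p0→p1)
  step 4: p2  (read c: p1→p2)
  step 5: p0  (read c: p2→p0)

The earliest repeat is at step j = 2: D is in p0, which it already visited at step i = 0.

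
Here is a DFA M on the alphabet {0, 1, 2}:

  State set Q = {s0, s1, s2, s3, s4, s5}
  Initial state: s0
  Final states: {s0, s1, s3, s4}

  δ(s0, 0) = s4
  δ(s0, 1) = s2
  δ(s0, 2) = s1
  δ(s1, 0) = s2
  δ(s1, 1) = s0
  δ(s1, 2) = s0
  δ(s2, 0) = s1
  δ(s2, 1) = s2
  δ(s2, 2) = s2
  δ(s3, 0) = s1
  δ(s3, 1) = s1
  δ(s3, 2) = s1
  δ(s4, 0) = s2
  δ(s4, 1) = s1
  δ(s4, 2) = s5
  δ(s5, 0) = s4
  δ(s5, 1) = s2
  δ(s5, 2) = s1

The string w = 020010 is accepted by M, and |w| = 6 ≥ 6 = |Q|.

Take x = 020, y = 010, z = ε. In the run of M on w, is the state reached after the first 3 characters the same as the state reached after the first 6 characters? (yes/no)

no

Run of M on the first 6 characters of w = 0 2 0 0 1 0:
  step 0: s0  (start)
  step 1: s4  (read 0: s0→s4)
  step 2: s5  (read 2: s4→s5)
  step 3: s4  (read 0: s5→s4)
  step 4: s2  (read 0: s4→s2)
  step 5: s2  (read 1: s2→s2)
  step 6: s1  (read 0: s2→s1)

After x (step 3): s4. After xy (step 6): s1.
They differ (s4 ≠ s1), so y is not a cycle from the state after x; this split is not the one the pumping-lemma construction produces, and pumping y need not keep the string in L(M).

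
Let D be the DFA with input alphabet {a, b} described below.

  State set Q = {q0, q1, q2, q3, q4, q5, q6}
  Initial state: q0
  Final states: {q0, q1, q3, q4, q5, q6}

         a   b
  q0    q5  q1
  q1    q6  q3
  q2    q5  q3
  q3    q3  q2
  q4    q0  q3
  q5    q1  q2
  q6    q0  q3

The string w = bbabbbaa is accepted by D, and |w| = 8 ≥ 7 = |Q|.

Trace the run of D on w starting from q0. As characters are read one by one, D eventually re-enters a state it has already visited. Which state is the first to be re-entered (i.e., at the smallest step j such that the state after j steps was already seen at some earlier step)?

q3

State sequence: q0 -b-> q1 -b-> q3 -a-> q3 -b-> q2 -b-> q3 -b-> q2 -a-> q5 -a-> q1
First repeat at step 3: q3 was already visited.

The earliest repeat is at step j = 3: D is in q3, which it already visited at step i = 2.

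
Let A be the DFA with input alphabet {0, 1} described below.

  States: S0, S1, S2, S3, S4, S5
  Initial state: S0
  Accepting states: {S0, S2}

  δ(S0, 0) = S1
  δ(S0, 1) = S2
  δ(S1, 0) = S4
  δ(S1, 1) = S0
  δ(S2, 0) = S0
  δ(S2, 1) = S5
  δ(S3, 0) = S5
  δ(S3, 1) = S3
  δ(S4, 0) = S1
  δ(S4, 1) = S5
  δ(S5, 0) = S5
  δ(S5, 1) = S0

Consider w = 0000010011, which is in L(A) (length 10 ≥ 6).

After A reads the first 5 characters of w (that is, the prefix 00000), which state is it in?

S1

State sequence: S0 -0-> S1 -0-> S4 -0-> S1 -0-> S4 -0-> S1

After reading 5 characters, A is in state S1.
(This kind of state-tracing is the core of the pumping-lemma construction: with 6 states, pigeonhole forces a repeat within the first 6 steps.)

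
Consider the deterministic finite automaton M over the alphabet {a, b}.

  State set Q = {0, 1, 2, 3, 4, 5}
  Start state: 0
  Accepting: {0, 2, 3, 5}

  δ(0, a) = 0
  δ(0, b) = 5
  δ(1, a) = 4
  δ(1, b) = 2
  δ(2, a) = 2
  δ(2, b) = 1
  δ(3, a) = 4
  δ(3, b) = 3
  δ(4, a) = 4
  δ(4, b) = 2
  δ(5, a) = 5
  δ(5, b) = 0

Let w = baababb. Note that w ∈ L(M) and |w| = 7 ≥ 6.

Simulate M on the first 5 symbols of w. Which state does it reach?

0

State sequence: 0 -b-> 5 -a-> 5 -a-> 5 -b-> 0 -a-> 0

After reading 5 characters, M is in state 0.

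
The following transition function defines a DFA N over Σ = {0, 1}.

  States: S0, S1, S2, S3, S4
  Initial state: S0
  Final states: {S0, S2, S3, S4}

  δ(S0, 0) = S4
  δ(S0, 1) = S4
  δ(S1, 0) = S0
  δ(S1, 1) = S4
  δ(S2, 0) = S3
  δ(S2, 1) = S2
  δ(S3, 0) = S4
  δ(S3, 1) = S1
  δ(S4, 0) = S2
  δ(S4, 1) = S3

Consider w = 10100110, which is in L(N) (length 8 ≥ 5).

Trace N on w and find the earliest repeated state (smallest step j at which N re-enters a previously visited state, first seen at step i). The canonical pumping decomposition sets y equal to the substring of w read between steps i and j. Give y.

1

Run of N on w = 1 0 1 0 0 1 1 0:
  step 0: S0  (start)
  step 1: S4  (read 1: S0→S4)
  step 2: S2  (read 0: S4→S2)
  step 3: S2  (read 1: S2→S2)   ← first repeat (S2 seen earlier)
  step 4: S3  (read 0: S2→S3)
  step 5: S4  (read 0: S3→S4)
  step 6: S3  (read 1: S4→S3)
  step 7: S1  (read 1: S3→S1)
  step 8: S0  (read 0: S1→S0)

So i = 2, j = 3, giving x = w[0:2] = 10, y = w[2:3] = 1, z = w[3:8] = 00110.
Check: |xy| = 3 ≤ 5 and |y| = 1 ≥ 1. Reading y takes N from S2 back to S2, so every xyⁱz is accepted.
Pumping length from the standard proof: p = 5 (the number of states). The repeated state found above gives |xy| = j ≤ 5 and |y| = j − i ≥ 1.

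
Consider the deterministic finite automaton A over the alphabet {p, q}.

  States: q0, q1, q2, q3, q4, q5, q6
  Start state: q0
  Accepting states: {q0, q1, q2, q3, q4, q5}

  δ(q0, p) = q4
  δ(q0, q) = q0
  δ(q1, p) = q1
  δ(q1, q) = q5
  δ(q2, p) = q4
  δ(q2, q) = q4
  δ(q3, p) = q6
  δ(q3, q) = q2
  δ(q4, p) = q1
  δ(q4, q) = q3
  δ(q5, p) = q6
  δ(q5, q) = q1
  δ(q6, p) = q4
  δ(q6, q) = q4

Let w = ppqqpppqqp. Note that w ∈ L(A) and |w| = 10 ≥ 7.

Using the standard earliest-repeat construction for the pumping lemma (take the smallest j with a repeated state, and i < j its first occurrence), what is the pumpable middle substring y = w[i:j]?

Run of A on w = p p q q p p p q q p:
  step 0: q0  (start)
  step 1: q4  (read p: q0→q4)
  step 2: q1  (read p: q4→q1)
  step 3: q5  (read q: q1→q5)
  step 4: q1  (read q: q5→q1)   ← first repeat (q1 seen earlier)
  step 5: q1  (read p: q1→q1)
  step 6: q1  (read p: q1→q1)
  step 7: q1  (read p: q1→q1)
  step 8: q5  (read q: q1→q5)
  step 9: q1  (read q: q5→q1)
  step 10: q1  (read p: q1→q1)

So i = 2, j = 4, giving x = w[0:2] = pp, y = w[2:4] = qq, z = w[4:10] = pppqqp.
Check: |xy| = 4 ≤ 7 and |y| = 2 ≥ 1. Reading y takes A from q1 back to q1, so every xyⁱz is accepted.

qq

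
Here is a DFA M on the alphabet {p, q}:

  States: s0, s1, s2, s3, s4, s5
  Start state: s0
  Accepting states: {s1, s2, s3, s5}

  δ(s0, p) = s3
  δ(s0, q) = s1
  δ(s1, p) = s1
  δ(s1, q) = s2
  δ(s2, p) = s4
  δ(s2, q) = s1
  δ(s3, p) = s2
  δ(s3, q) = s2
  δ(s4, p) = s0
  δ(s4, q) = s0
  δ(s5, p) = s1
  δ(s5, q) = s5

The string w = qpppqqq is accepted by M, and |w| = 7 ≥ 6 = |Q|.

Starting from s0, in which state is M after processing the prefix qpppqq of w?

State sequence: s0 -q-> s1 -p-> s1 -p-> s1 -p-> s1 -q-> s2 -q-> s1

After reading 6 characters, M is in state s1.

s1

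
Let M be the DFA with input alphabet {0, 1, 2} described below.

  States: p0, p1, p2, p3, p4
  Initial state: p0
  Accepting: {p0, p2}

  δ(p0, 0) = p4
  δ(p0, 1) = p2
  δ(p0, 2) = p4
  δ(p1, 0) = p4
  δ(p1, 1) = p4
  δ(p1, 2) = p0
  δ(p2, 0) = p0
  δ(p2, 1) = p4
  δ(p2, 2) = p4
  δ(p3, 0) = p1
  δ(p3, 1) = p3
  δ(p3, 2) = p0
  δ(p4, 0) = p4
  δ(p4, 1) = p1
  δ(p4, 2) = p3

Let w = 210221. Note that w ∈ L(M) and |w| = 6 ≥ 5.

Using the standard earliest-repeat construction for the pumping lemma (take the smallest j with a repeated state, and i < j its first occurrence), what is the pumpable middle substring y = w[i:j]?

State sequence: p0 -2-> p4 -1-> p1 -0-> p4 -2-> p3 -2-> p0 -1-> p2
First repeat at step 3: p4 was already visited.

So i = 1, j = 3, giving x = w[0:1] = 2, y = w[1:3] = 10, z = w[3:6] = 221.
Check: |xy| = 3 ≤ 5 and |y| = 2 ≥ 1. Reading y takes M from p4 back to p4, so every xyⁱz is accepted.
With |Q| = 5, pigeonhole forces a state repeat no later than step 5; the substring read between the first and second visits to that state can be pumped.

10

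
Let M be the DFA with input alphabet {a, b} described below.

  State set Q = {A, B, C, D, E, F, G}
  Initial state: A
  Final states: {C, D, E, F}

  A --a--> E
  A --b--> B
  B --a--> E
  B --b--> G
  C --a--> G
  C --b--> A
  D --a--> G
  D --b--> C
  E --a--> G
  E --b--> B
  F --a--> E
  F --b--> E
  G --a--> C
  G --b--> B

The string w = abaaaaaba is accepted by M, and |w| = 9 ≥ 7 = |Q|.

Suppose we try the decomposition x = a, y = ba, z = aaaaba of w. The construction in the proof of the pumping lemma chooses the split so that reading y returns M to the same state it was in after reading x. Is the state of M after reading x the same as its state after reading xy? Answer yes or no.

State sequence: A -a-> E -b-> B -a-> E

After x (step 1): E. After xy (step 3): E.
They match, so y = ba drives M around a cycle from E back to itself; pumping y any number of times keeps M in E before reading z, and xyⁱz ∈ L(M) for every i ≥ 0.

yes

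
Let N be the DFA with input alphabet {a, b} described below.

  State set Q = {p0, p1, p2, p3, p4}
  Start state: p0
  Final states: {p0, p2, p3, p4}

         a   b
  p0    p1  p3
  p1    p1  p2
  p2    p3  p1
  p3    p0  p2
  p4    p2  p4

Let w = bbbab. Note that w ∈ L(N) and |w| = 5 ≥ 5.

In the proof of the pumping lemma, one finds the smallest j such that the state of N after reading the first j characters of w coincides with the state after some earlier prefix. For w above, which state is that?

Run of N on w = b b b a b:
  step 0: p0  (start)
  step 1: p3  (read b: p0→p3)
  step 2: p2  (read b: p3→p2)
  step 3: p1  (read b: p2→p1)
  step 4: p1  (read a: p1→p1)   ← first repeat (p1 seen earlier)
  step 5: p2  (read b: p1→p2)

The earliest repeat is at step j = 4: N is in p1, which it already visited at step i = 3.

p1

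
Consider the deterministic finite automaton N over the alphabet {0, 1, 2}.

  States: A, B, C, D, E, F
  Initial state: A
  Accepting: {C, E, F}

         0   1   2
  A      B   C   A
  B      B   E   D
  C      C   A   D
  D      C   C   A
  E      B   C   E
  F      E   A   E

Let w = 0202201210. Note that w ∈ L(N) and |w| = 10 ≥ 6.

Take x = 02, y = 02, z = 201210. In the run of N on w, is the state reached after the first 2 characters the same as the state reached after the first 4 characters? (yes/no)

yes

State sequence: A -0-> B -2-> D -0-> C -2-> D

After x (step 2): D. After xy (step 4): D.
They match, so y = 02 drives N around a cycle from D back to itself; pumping y any number of times keeps N in D before reading z, and xyⁱz ∈ L(N) for every i ≥ 0.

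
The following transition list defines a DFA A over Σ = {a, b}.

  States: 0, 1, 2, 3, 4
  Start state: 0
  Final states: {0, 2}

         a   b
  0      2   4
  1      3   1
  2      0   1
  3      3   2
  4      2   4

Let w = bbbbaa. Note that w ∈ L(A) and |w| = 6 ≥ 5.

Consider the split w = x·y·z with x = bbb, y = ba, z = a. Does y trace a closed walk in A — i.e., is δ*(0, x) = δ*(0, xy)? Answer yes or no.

no

State sequence: 0 -b-> 4 -b-> 4 -b-> 4 -b-> 4 -a-> 2

After x (step 3): 4. After xy (step 5): 2.
They differ (4 ≠ 2), so y is not a cycle from the state after x; this split is not the one the pumping-lemma construction produces, and pumping y need not keep the string in L(A).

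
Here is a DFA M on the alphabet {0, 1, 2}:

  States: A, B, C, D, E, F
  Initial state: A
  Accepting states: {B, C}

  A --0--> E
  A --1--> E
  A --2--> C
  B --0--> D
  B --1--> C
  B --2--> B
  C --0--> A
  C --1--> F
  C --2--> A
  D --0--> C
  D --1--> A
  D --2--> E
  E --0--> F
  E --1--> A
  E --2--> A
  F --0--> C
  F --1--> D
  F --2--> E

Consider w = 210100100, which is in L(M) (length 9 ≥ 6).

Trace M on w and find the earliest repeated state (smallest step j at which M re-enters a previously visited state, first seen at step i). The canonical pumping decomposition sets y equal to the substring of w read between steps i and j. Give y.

Run of M on w = 2 1 0 1 0 0 1 0 0:
  step 0: A  (start)
  step 1: C  (read 2: A→C)
  step 2: F  (read 1: C→F)
  step 3: C  (read 0: F→C)   ← first repeat (C seen earlier)
  step 4: F  (read 1: C→F)
  step 5: C  (read 0: F→C)
  step 6: A  (read 0: C→A)
  step 7: E  (read 1: A→E)
  step 8: F  (read 0: E→F)
  step 9: C  (read 0: F→C)

So i = 1, j = 3, giving x = w[0:1] = 2, y = w[1:3] = 10, z = w[3:9] = 100100.
Check: |xy| = 3 ≤ 6 and |y| = 2 ≥ 1. Reading y takes M from C back to C, so every xyⁱz is accepted.
The DFA has 6 states, so the proof of the pumping lemma guarantees a repeated state among the first 6+1 visited; the segment between the two visits is the pumpable y.

10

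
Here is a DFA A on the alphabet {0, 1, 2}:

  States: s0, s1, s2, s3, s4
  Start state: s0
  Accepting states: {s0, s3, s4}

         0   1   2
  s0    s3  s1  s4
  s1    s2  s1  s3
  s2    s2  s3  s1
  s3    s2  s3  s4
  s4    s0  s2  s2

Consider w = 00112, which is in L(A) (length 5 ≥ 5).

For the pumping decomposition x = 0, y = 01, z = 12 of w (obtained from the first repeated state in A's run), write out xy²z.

0010112

xy^2z = 0·01·01·12 = 0010112.
Reading y = 01 takes A from s3 back to s3, so after x·y·y the machine is still in s3, and z then leads to the accepting state s4. Hence 0010112 ∈ L(A).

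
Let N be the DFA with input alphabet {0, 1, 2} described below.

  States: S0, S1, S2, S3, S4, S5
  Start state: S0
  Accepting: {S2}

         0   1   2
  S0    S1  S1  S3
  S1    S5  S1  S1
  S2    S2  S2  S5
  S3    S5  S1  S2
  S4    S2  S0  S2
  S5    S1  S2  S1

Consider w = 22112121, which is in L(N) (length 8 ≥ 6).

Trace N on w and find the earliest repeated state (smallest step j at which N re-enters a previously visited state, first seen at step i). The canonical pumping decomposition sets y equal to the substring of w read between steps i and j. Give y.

1

State sequence: S0 -2-> S3 -2-> S2 -1-> S2 -1-> S2 -2-> S5 -1-> S2 -2-> S5 -1-> S2
First repeat at step 3: S2 was already visited.

So i = 2, j = 3, giving x = w[0:2] = 22, y = w[2:3] = 1, z = w[3:8] = 12121.
Check: |xy| = 3 ≤ 6 and |y| = 1 ≥ 1. Reading y takes N from S2 back to S2, so every xyⁱz is accepted.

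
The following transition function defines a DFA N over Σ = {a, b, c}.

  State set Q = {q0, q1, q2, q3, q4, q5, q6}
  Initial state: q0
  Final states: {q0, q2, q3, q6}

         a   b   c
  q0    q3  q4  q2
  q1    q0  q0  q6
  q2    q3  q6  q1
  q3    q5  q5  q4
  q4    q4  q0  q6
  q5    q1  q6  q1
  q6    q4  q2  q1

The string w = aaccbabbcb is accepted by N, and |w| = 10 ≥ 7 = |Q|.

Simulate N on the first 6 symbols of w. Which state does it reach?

q3

State sequence: q0 -a-> q3 -a-> q5 -c-> q1 -c-> q6 -b-> q2 -a-> q3

After reading 6 characters, N is in state q3.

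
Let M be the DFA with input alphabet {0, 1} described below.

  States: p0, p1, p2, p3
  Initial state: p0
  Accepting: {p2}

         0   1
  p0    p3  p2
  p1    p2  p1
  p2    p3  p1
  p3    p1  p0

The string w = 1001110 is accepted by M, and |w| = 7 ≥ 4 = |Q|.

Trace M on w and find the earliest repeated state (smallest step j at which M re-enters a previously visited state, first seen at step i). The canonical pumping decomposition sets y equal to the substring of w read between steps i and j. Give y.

1

State sequence: p0 -1-> p2 -0-> p3 -0-> p1 -1-> p1 -1-> p1 -1-> p1 -0-> p2
First repeat at step 4: p1 was already visited.

So i = 3, j = 4, giving x = w[0:3] = 100, y = w[3:4] = 1, z = w[4:7] = 110.
Check: |xy| = 4 ≤ 4 and |y| = 1 ≥ 1. Reading y takes M from p1 back to p1, so every xyⁱz is accepted.
Since M has 4 states, any run of length ≥ 4 visits 4+1 states, so by pigeonhole some state repeats within the first 4 steps — that repeat gives the pumpable loop.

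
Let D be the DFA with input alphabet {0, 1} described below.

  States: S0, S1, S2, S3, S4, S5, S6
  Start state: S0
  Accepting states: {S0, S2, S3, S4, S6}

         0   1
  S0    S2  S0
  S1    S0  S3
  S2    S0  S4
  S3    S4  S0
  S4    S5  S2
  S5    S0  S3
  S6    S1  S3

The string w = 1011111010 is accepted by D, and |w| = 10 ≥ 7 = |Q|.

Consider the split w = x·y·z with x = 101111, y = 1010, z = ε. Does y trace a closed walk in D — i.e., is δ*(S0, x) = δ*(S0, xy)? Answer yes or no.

State sequence: S0 -1-> S0 -0-> S2 -1-> S4 -1-> S2 -1-> S4 -1-> S2 -1-> S4 -0-> S5 -1-> S3 -0-> S4

After x (step 6): S2. After xy (step 10): S4.
They differ (S2 ≠ S4), so y is not a cycle from the state after x; this split is not the one the pumping-lemma construction produces, and pumping y need not keep the string in L(D).

no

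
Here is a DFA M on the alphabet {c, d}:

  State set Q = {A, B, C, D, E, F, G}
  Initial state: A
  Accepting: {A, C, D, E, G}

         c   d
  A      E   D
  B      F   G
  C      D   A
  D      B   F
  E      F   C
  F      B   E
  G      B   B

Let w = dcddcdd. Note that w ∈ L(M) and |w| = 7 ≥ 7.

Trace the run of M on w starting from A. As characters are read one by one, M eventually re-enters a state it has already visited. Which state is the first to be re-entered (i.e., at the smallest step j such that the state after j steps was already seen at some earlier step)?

Run of M on w = d c d d c d d:
  step 0: A  (start)
  step 1: D  (read d: A→D)
  step 2: B  (read c: D→B)
  step 3: G  (read d: B→G)
  step 4: B  (read d: G→B)   ← first repeat (B seen earlier)
  step 5: F  (read c: B→F)
  step 6: E  (read d: F→E)
  step 7: C  (read d: E→C)

The earliest repeat is at step j = 4: M is in B, which it already visited at step i = 2.
The DFA has 7 states, so the proof of the pumping lemma guarantees a repeated state among the first 7+1 visited; the segment between the two visits is the pumpable y.

B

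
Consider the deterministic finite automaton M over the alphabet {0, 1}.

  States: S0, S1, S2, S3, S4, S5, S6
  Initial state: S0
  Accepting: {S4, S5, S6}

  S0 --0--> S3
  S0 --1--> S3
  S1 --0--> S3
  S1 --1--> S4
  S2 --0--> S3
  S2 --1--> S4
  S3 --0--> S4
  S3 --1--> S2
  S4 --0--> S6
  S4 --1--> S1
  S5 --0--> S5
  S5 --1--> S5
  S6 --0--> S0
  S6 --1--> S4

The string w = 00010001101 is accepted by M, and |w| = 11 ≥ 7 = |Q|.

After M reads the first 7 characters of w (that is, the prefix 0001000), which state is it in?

S3

Run of M on the first 7 characters of w = 0 0 0 1 0 0 0:
  step 0: S0  (start)
  step 1: S3  (read 0: S0→S3)
  step 2: S4  (read 0: S3→S4)
  step 3: S6  (read 0: S4→S6)
  step 4: S4  (read 1: S6→S4)
  step 5: S6  (read 0: S4→S6)
  step 6: S0  (read 0: S6→S0)
  step 7: S3  (read 0: S0→S3)

After reading 7 characters, M is in state S3.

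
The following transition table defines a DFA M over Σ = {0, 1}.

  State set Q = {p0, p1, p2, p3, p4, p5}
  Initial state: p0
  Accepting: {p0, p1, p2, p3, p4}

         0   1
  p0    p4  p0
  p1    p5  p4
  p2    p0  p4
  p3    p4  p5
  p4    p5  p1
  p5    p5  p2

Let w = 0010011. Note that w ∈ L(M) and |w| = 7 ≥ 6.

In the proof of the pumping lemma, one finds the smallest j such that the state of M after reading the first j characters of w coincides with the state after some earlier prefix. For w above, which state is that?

State sequence: p0 -0-> p4 -0-> p5 -1-> p2 -0-> p0 -0-> p4 -1-> p1 -1-> p4
First repeat at step 4: p0 was already visited.

The earliest repeat is at step j = 4: M is in p0, which it already visited at step i = 0.

p0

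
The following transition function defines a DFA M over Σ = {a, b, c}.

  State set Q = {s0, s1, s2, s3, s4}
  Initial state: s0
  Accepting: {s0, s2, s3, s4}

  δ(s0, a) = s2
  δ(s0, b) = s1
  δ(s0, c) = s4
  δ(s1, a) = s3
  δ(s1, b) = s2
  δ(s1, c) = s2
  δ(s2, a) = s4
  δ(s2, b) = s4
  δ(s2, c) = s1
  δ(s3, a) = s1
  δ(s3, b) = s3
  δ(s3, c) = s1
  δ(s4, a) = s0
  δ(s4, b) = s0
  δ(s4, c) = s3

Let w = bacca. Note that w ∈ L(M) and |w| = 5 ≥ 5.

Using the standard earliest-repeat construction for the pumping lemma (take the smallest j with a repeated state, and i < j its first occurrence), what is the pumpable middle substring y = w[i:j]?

State sequence: s0 -b-> s1 -a-> s3 -c-> s1 -c-> s2 -a-> s4
First repeat at step 3: s1 was already visited.

So i = 1, j = 3, giving x = w[0:1] = b, y = w[1:3] = ac, z = w[3:5] = ca.
Check: |xy| = 3 ≤ 5 and |y| = 2 ≥ 1. Reading y takes M from s1 back to s1, so every xyⁱz is accepted.
Since M has 5 states, any run of length ≥ 5 visits 5+1 states, so by pigeonhole some state repeats within the first 5 steps — that repeat gives the pumpable loop.

ac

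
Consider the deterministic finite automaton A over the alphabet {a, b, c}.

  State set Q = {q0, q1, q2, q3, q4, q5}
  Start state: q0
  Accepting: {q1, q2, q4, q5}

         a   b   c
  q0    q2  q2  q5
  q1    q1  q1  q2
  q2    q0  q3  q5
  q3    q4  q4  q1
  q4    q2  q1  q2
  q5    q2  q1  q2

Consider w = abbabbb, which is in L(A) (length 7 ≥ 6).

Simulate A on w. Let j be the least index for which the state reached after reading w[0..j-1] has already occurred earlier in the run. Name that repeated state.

q2

State sequence: q0 -a-> q2 -b-> q3 -b-> q4 -a-> q2 -b-> q3 -b-> q4 -b-> q1
First repeat at step 4: q2 was already visited.

The earliest repeat is at step j = 4: A is in q2, which it already visited at step i = 1.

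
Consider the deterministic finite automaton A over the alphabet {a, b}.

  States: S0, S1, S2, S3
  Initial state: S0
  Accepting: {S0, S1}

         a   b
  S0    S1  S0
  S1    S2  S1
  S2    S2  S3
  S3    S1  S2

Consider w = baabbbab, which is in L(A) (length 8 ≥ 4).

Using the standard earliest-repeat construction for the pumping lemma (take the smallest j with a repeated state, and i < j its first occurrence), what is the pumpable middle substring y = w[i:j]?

Run of A on w = b a a b b b a b:
  step 0: S0  (start)
  step 1: S0  (read b: S0→S0)   ← first repeat (S0 seen earlier)
  step 2: S1  (read a: S0→S1)
  step 3: S2  (read a: S1→S2)
  step 4: S3  (read b: S2→S3)
  step 5: S2  (read b: S3→S2)
  step 6: S3  (read b: S2→S3)
  step 7: S1  (read a: S3→S1)
  step 8: S1  (read b: S1→S1)

So i = 0, j = 1, giving x = w[0:0] = ε, y = w[0:1] = b, z = w[1:8] = aabbbab.
Check: |xy| = 1 ≤ 4 and |y| = 1 ≥ 1. Reading y takes A from S0 back to S0, so every xyⁱz is accepted.

b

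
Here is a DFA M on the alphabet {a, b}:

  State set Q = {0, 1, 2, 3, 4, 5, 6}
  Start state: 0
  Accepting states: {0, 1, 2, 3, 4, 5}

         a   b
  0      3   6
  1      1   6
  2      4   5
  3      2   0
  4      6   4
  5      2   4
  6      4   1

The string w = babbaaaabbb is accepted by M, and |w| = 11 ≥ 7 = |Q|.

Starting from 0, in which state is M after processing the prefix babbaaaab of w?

4

Run of M on the first 9 characters of w = b a b b a a a a b:
  step 0: 0  (start)
  step 1: 6  (read b: 0→6)
  step 2: 4  (read a: 6→4)
  step 3: 4  (read b: 4→4)
  step 4: 4  (read b: 4→4)
  step 5: 6  (read a: 4→6)
  step 6: 4  (read a: 6→4)
  step 7: 6  (read a: 4→6)
  step 8: 4  (read a: 6→4)
  step 9: 4  (read b: 4→4)

After reading 9 characters, M is in state 4.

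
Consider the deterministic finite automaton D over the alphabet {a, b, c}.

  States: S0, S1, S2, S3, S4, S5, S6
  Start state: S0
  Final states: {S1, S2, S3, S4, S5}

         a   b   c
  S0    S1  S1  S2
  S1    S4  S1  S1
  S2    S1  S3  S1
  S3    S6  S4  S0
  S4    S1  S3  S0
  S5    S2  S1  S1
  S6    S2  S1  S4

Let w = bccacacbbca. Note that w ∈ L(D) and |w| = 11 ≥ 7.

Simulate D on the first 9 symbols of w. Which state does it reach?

Run of D on the first 9 characters of w = b c c a c a c b b:
  step 0: S0  (start)
  step 1: S1  (read b: S0→S1)
  step 2: S1  (read c: S1→S1)
  step 3: S1  (read c: S1→S1)
  step 4: S4  (read a: S1→S4)
  step 5: S0  (read c: S4→S0)
  step 6: S1  (read a: S0→S1)
  step 7: S1  (read c: S1→S1)
  step 8: S1  (read b: S1→S1)
  step 9: S1  (read b: S1→S1)

After reading 9 characters, D is in state S1.
(This kind of state-tracing is the core of the pumping-lemma construction: with 7 states, pigeonhole forces a repeat within the first 7 steps.)

S1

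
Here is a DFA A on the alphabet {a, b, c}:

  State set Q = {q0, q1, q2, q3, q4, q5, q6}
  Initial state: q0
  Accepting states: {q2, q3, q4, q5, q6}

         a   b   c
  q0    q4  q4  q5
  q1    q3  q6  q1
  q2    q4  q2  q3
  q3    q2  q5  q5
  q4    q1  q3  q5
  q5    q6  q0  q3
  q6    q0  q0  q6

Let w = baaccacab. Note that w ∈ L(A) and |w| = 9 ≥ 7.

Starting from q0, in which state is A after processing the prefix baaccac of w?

q3

State sequence: q0 -b-> q4 -a-> q1 -a-> q3 -c-> q5 -c-> q3 -a-> q2 -c-> q3

After reading 7 characters, A is in state q3.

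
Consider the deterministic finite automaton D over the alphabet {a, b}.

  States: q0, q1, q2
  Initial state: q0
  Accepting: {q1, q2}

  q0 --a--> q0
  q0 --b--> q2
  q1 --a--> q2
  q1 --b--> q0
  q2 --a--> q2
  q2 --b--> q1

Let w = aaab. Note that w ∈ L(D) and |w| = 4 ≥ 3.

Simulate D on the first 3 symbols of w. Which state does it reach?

State sequence: q0 -a-> q0 -a-> q0 -a-> q0

After reading 3 characters, D is in state q0.

q0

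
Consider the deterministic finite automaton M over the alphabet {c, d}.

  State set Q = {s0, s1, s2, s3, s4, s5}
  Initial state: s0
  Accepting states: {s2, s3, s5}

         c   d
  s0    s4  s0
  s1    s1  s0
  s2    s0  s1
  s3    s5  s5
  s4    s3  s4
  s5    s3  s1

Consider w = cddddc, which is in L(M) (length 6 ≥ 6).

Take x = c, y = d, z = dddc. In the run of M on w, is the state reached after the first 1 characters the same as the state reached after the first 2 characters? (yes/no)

Run of M on the first 2 characters of w = c d:
  step 0: s0  (start)
  step 1: s4  (read c: s0→s4)
  step 2: s4  (read d: s4→s4)

After x (step 1): s4. After xy (step 2): s4.
They match, so y = d drives M around a cycle from s4 back to itself; pumping y any number of times keeps M in s4 before reading z, and xyⁱz ∈ L(M) for every i ≥ 0.

yes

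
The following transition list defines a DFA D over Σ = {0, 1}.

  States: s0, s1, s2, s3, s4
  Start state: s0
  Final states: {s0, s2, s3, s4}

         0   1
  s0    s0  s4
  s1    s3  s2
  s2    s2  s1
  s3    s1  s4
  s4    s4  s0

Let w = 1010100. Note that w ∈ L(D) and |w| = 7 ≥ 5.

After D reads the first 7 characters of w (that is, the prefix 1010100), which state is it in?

s4

Run of D on the first 7 characters of w = 1 0 1 0 1 0 0:
  step 0: s0  (start)
  step 1: s4  (read 1: s0→s4)
  step 2: s4  (read 0: s4→s4)
  step 3: s0  (read 1: s4→s0)
  step 4: s0  (read 0: s0→s0)
  step 5: s4  (read 1: s0→s4)
  step 6: s4  (read 0: s4→s4)
  step 7: s4  (read 0: s4→s4)

After reading 7 characters, D is in state s4.
(This kind of state-tracing is the core of the pumping-lemma construction: with 5 states, pigeonhole forces a repeat within the first 5 steps.)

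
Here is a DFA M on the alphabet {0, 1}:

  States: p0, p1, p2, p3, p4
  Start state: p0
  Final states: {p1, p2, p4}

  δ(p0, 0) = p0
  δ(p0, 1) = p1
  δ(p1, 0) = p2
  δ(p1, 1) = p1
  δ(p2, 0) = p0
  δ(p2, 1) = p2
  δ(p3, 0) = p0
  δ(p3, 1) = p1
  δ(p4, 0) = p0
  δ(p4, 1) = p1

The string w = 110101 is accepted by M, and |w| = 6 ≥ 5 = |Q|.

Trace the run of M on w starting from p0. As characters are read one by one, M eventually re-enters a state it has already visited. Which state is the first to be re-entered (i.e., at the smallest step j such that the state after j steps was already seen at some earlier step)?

p1

Run of M on w = 1 1 0 1 0 1:
  step 0: p0  (start)
  step 1: p1  (read 1: p0→p1)
  step 2: p1  (read 1: p1→p1)   ← first repeat (p1 seen earlier)
  step 3: p2  (read 0: p1→p2)
  step 4: p2  (read 1: p2→p2)
  step 5: p0  (read 0: p2→p0)
  step 6: p1  (read 1: p0→p1)

The earliest repeat is at step j = 2: M is in p1, which it already visited at step i = 1.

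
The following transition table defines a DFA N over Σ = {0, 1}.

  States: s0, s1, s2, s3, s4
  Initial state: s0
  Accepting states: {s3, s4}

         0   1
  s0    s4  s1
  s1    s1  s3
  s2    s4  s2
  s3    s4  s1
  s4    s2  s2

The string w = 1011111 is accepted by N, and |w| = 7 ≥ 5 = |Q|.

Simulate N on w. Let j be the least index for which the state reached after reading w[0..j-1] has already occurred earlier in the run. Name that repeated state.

State sequence: s0 -1-> s1 -0-> s1 -1-> s3 -1-> s1 -1-> s3 -1-> s1 -1-> s3
First repeat at step 2: s1 was already visited.

The earliest repeat is at step j = 2: N is in s1, which it already visited at step i = 1.
Since N has 5 states, any run of length ≥ 5 visits 5+1 states, so by pigeonhole some state repeats within the first 5 steps — that repeat gives the pumpable loop.

s1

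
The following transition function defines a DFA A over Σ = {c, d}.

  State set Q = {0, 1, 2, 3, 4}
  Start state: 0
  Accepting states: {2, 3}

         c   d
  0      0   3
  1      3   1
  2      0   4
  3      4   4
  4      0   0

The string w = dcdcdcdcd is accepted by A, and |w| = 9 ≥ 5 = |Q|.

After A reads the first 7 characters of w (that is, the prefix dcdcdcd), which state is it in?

Run of A on the first 7 characters of w = d c d c d c d:
  step 0: 0  (start)
  step 1: 3  (read d: 0→3)
  step 2: 4  (read c: 3→4)
  step 3: 0  (read d: 4→0)
  step 4: 0  (read c: 0→0)
  step 5: 3  (read d: 0→3)
  step 6: 4  (read c: 3→4)
  step 7: 0  (read d: 4→0)

After reading 7 characters, A is in state 0.

0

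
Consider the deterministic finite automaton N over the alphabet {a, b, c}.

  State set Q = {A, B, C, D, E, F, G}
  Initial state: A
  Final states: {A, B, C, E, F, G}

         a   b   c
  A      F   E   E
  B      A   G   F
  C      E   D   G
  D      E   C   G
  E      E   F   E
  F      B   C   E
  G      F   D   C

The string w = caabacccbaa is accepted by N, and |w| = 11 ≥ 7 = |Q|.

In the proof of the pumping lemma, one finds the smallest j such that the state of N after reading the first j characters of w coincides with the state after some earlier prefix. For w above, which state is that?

E

State sequence: A -c-> E -a-> E -a-> E -b-> F -a-> B -c-> F -c-> E -c-> E -b-> F -a-> B -a-> A
First repeat at step 2: E was already visited.

The earliest repeat is at step j = 2: N is in E, which it already visited at step i = 1.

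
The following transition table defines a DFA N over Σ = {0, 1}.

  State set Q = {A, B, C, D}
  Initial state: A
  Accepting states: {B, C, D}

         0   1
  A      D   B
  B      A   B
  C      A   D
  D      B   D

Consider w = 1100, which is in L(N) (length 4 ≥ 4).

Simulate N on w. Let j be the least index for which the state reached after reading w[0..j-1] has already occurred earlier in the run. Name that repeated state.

State sequence: A -1-> B -1-> B -0-> A -0-> D
First repeat at step 2: B was already visited.

The earliest repeat is at step j = 2: N is in B, which it already visited at step i = 1.
Pumping length from the standard proof: p = 4 (the number of states). The repeated state found above gives |xy| = j ≤ 4 and |y| = j − i ≥ 1.

B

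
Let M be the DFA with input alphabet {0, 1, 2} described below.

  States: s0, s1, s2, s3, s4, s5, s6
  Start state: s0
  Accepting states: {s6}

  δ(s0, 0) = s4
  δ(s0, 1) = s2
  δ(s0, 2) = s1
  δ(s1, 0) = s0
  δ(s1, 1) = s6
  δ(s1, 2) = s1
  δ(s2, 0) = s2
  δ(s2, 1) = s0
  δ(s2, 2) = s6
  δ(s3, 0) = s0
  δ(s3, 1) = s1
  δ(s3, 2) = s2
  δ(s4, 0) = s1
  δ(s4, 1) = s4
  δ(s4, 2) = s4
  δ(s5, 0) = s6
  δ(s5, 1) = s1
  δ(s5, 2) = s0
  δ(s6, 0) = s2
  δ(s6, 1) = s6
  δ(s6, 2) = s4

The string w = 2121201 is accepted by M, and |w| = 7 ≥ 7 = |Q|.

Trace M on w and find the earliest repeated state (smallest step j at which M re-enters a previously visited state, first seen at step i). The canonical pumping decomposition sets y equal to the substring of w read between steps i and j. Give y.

State sequence: s0 -2-> s1 -1-> s6 -2-> s4 -1-> s4 -2-> s4 -0-> s1 -1-> s6
First repeat at step 4: s4 was already visited.

So i = 3, j = 4, giving x = w[0:3] = 212, y = w[3:4] = 1, z = w[4:7] = 201.
Check: |xy| = 4 ≤ 7 and |y| = 1 ≥ 1. Reading y takes M from s4 back to s4, so every xyⁱz is accepted.

1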